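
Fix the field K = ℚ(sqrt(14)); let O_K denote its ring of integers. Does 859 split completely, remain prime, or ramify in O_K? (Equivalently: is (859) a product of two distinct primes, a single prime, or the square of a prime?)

14 mod 4 = 2, hence disc K = 4·14 = 56 and O_K = ℤ[√14].
disc(K) = 56 is not divisible by 859; 859 is unramified.
Compute (14/859) via Euler: 14^((859-1)/2) mod 859 = 858, so (14/859) = -1.
Legendre symbol -1 ⇒ 859 is inert.

859 remains inert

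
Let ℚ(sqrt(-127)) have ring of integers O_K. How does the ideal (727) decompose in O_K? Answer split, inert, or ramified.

d = -127 ≡ 1 (mod 4), so O_K = ℤ[(1+√-127)/2] and disc(K) = d = -127.
disc(K) = -127 is not divisible by 727; 727 is unramified.
Legendre symbol by Euler's criterion: (-127/727) ≡ (-127)^363 ≡ 726 (mod 727), i.e. (-127/727) = -1.
Legendre symbol -1 ⇒ 727 is inert.

remains prime (inert)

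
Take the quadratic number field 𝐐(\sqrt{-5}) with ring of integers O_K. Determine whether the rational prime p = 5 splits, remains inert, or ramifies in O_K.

ramifies in O_K

d = -5 ≡ 3 (mod 4), so O_K = ℤ[√-5] and disc(K) = 4d = -20.
Ramification test: 5 | -20. The prime 5 ramifies in K.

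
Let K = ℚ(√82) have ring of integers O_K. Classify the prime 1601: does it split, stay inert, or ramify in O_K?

1601 splits in O_K

Since 82 ≢ 1 mod 4, the ring of integers is ℤ[√82] with discriminant 4·82 = 328.
disc(K) = 328 is not divisible by 1601; 1601 is unramified.
Euler's criterion: 82^800 mod 1601 = 1. Thus (82|1601) = 1.
(82/1601) = 1, so 1601 splits.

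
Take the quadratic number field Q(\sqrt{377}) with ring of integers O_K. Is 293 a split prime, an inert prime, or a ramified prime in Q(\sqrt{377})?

split — (293) = 𝔭₁𝔭₂ with 𝔭₁ ≠ 𝔭₂

377 mod 4 = 1, hence disc K = 377 and O_K = ℤ[(1+√377)/2].
Since gcd(293, 377) = 1 the prime 293 does not ramify.
Euler's criterion: 377^146 mod 293 = 1. Thus (377|293) = 1.
(377/293) = 1, so 293 splits.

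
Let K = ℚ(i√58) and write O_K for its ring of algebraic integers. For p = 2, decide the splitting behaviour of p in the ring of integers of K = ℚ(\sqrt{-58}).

ramified — (2) = 𝔭²

Since -58 ≢ 1 mod 4, the ring of integers is ℤ[√-58] with discriminant 4·(-58) = -232.
Ramification test: 2 | -232. The prime 2 ramifies in K.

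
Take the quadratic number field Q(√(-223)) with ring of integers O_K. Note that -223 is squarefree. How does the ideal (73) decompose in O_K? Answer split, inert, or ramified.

-223 mod 4 = 1, hence disc K = -223 and O_K = ℤ[(1+√-223)/2].
disc(K) = -223 is not divisible by 73; 73 is unramified.
(-223/73) = 69^36 mod 73 = 1, giving Legendre symbol 1.
Legendre symbol 1 ⇒ 73 is split.

split — (73) = 𝔭₁𝔭₂ with 𝔭₁ ≠ 𝔭₂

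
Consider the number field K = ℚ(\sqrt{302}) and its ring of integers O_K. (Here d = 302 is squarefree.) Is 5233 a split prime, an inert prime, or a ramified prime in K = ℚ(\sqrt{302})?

p splits

d = 302 ≡ 2 (mod 4), so O_K = ℤ[√302] and disc(K) = 4d = 1208.
disc(K) = 1208 is not divisible by 5233; 5233 is unramified.
Legendre symbol by Euler's criterion: (302/5233) ≡ 302^2616 ≡ 1 (mod 5233), i.e. (302/5233) = 1.
Legendre symbol 1 ⇒ 5233 is split.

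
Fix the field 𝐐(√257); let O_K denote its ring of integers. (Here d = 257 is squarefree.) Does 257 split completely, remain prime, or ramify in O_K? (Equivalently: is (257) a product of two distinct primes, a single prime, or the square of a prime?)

Since 257 ≡ 1 mod 4, the ring of integers is ℤ[(1+√257)/2] with discriminant 257.
Ramification test: 257 | 257. The prime 257 ramifies in K.

ramified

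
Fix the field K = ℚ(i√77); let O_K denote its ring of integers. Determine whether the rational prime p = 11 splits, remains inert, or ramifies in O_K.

11 is ramified

Since -77 ≢ 1 mod 4, the ring of integers is ℤ[√-77] with discriminant 4·(-77) = -308.
Ramification test: 11 | -308. The prime 11 ramifies in K.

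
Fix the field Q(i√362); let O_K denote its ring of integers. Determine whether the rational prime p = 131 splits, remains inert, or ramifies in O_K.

p is inert

-362 mod 4 = 2, hence disc K = 4·(-362) = -1448 and O_K = ℤ[√-362].
disc(K) = -1448 is not divisible by 131; 131 is unramified.
Legendre symbol by Euler's criterion: (-362/131) ≡ (-362)^65 ≡ 130 (mod 131), i.e. (-362/131) = -1.
(-362/131) = -1, so 131 is inert.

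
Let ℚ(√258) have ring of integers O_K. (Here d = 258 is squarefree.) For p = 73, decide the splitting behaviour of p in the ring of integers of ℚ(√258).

Since 258 ≢ 1 mod 4, the ring of integers is ℤ[√258] with discriminant 4·258 = 1032.
disc(K) = 1032 is not divisible by 73; 73 is unramified.
Euler's criterion: 258^36 mod 73 = 72. Thus (258|73) = -1.
Legendre symbol -1 ⇒ 73 is inert.

inert — (73) stays prime in O_K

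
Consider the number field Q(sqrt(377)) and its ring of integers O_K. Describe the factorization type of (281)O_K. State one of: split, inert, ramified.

281 remains inert

Since 377 ≡ 1 mod 4, the ring of integers is ℤ[(1+√377)/2] with discriminant 377.
281 ∤ 377, so 281 is unramified.
Legendre symbol by Euler's criterion: (377/281) ≡ 377^140 ≡ 280 (mod 281), i.e. (377/281) = -1.
(377/281) = -1, so 281 is inert.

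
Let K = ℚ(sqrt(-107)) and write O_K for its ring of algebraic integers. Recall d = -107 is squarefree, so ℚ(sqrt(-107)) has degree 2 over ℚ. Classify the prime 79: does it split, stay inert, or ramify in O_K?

-107 mod 4 = 1, hence disc K = -107 and O_K = ℤ[(1+√-107)/2].
disc(K) = -107 is not divisible by 79; 79 is unramified.
Euler's criterion: (-107)^39 mod 79 = 1. Thus (-107|79) = 1.
(-107/79) = 1, so 79 splits.

split — (79) = 𝔭₁𝔭₂ with 𝔭₁ ≠ 𝔭₂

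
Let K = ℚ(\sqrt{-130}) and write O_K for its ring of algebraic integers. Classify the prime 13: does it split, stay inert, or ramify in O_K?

Since -130 ≢ 1 mod 4, the ring of integers is ℤ[√-130] with discriminant 4·(-130) = -520.
13 divides disc(K) = -520, so 13 ramifies.

ramified — (13) = 𝔭²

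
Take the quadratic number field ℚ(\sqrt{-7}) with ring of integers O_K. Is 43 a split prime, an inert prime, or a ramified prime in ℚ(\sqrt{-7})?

split — (43) = 𝔭₁𝔭₂ with 𝔭₁ ≠ 𝔭₂

-7 mod 4 = 1, hence disc K = -7 and O_K = ℤ[(1+√-7)/2].
43 ∤ -7, so 43 is unramified.
Euler's criterion: (-7)^21 mod 43 = 1. Thus (-7|43) = 1.
d is a quadratic residue mod p, hence 43 splits in O_K.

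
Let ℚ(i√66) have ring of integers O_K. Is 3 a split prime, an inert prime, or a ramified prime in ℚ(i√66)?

ramified

Since -66 ≢ 1 mod 4, the ring of integers is ℤ[√-66] with discriminant 4·(-66) = -264.
disc(K) = -264 = 3·(-88), so p = 3 is ramified.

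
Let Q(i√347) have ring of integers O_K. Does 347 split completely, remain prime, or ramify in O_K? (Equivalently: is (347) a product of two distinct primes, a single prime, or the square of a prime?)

Since -347 ≡ 1 mod 4, the ring of integers is ℤ[(1+√-347)/2] with discriminant -347.
347 divides disc(K) = -347, so 347 ramifies.

ramified — (347) = 𝔭²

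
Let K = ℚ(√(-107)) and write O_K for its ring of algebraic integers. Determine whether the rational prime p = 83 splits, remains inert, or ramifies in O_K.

Since -107 ≡ 1 mod 4, the ring of integers is ℤ[(1+√-107)/2] with discriminant -107.
83 ∤ -107, so 83 is unramified.
Euler's criterion: (-107)^41 mod 83 = 1. Thus (-107|83) = 1.
(-107/83) = 1, so 83 splits.

splits completely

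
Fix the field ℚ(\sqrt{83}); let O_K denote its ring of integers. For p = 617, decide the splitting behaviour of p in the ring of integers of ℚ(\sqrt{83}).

83 mod 4 = 3, hence disc K = 4·83 = 332 and O_K = ℤ[√83].
Since gcd(617, 332) = 1 the prime 617 does not ramify.
Compute (83/617) via Euler: 83^((617-1)/2) mod 617 = 1, so (83/617) = 1.
Legendre symbol 1 ⇒ 617 is split.

p splits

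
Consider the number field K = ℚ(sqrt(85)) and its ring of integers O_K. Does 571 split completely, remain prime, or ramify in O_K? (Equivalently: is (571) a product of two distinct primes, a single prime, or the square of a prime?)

571 remains inert

d = 85 ≡ 1 (mod 4), so O_K = ℤ[(1+√85)/2] and disc(K) = d = 85.
571 ∤ 85, so 571 is unramified.
Compute (85/571) via Euler: 85^((571-1)/2) mod 571 = 570, so (85/571) = -1.
d is a non-residue mod p, hence 571 remains inert in O_K.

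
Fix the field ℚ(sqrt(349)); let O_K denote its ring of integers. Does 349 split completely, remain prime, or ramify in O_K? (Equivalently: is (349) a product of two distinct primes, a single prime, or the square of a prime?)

349 mod 4 = 1, hence disc K = 349 and O_K = ℤ[(1+√349)/2].
349 divides disc(K) = 349, so 349 ramifies.

349 is ramified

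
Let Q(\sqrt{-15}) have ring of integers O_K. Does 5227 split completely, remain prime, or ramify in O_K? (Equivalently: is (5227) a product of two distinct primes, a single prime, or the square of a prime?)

remains prime (inert)

-15 mod 4 = 1, hence disc K = -15 and O_K = ℤ[(1+√-15)/2].
5227 ∤ -15, so 5227 is unramified.
Compute (-15/5227) via Euler: 5212^((5227-1)/2) mod 5227 = 5226, so (-15/5227) = -1.
d is a non-residue mod p, hence 5227 remains inert in O_K.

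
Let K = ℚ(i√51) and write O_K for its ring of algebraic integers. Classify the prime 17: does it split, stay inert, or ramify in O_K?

Since -51 ≡ 1 mod 4, the ring of integers is ℤ[(1+√-51)/2] with discriminant -51.
disc(K) = -51 = 17·(-3), so p = 17 is ramified.

17 is ramified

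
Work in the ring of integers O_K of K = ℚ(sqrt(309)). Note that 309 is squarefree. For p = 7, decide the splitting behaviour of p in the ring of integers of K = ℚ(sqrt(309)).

d = 309 ≡ 1 (mod 4), so O_K = ℤ[(1+√309)/2] and disc(K) = d = 309.
Since gcd(7, 309) = 1 the prime 7 does not ramify.
Euler's criterion: 309^3 mod 7 = 1. Thus (309|7) = 1.
d is a quadratic residue mod p, hence 7 splits in O_K.

splits completely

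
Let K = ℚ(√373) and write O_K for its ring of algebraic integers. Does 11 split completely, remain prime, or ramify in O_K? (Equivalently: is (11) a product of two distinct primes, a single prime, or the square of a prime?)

Since 373 ≡ 1 mod 4, the ring of integers is ℤ[(1+√373)/2] with discriminant 373.
Since gcd(11, 373) = 1 the prime 11 does not ramify.
Legendre symbol by Euler's criterion: (373/11) ≡ 373^5 ≡ 10 (mod 11), i.e. (373/11) = -1.
d is a non-residue mod p, hence 11 remains inert in O_K.

11 remains inert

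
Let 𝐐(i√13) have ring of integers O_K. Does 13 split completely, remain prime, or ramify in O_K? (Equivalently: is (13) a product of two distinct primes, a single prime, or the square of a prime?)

d = -13 ≡ 3 (mod 4), so O_K = ℤ[√-13] and disc(K) = 4d = -52.
disc(K) = -52 = 13·(-4), so p = 13 is ramified.

p ramifies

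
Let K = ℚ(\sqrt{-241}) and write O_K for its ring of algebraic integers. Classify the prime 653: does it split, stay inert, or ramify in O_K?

d = -241 ≡ 3 (mod 4), so O_K = ℤ[√-241] and disc(K) = 4d = -964.
Since gcd(653, -964) = 1 the prime 653 does not ramify.
(-241/653) = 412^326 mod 653 = 652, giving Legendre symbol -1.
Legendre symbol -1 ⇒ 653 is inert.

inert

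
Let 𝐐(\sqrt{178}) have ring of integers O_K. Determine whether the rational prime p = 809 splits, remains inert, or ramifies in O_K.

split — (809) = 𝔭₁𝔭₂ with 𝔭₁ ≠ 𝔭₂

d = 178 ≡ 2 (mod 4), so O_K = ℤ[√178] and disc(K) = 4d = 712.
Since gcd(809, 712) = 1 the prime 809 does not ramify.
Legendre symbol by Euler's criterion: (178/809) ≡ 178^404 ≡ 1 (mod 809), i.e. (178/809) = 1.
(178/809) = 1, so 809 splits.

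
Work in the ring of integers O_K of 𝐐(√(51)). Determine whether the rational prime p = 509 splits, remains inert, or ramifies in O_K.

inert — (509) stays prime in O_K

d = 51 ≡ 3 (mod 4), so O_K = ℤ[√51] and disc(K) = 4d = 204.
disc(K) = 204 is not divisible by 509; 509 is unramified.
Compute (51/509) via Euler: 51^((509-1)/2) mod 509 = 508, so (51/509) = -1.
d is a non-residue mod p, hence 509 remains inert in O_K.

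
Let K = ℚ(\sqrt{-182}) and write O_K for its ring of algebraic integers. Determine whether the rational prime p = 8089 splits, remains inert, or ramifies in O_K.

splits completely

-182 mod 4 = 2, hence disc K = 4·(-182) = -728 and O_K = ℤ[√-182].
disc(K) = -728 is not divisible by 8089; 8089 is unramified.
Legendre symbol by Euler's criterion: (-182/8089) ≡ (-182)^4044 ≡ 1 (mod 8089), i.e. (-182/8089) = 1.
Legendre symbol 1 ⇒ 8089 is split.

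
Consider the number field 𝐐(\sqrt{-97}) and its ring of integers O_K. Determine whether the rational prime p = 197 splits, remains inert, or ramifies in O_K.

197 splits in O_K

d = -97 ≡ 3 (mod 4), so O_K = ℤ[√-97] and disc(K) = 4d = -388.
disc(K) = -388 is not divisible by 197; 197 is unramified.
Legendre symbol by Euler's criterion: (-97/197) ≡ (-97)^98 ≡ 1 (mod 197), i.e. (-97/197) = 1.
d is a quadratic residue mod p, hence 197 splits in O_K.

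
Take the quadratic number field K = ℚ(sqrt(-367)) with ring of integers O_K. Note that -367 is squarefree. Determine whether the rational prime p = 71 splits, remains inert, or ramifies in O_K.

p is inert

Since -367 ≡ 1 mod 4, the ring of integers is ℤ[(1+√-367)/2] with discriminant -367.
Since gcd(71, -367) = 1 the prime 71 does not ramify.
Compute (-367/71) via Euler: 59^((71-1)/2) mod 71 = 70, so (-367/71) = -1.
Legendre symbol -1 ⇒ 71 is inert.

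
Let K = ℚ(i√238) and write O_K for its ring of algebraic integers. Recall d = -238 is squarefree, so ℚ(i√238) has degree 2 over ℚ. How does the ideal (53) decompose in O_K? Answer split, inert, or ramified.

-238 mod 4 = 2, hence disc K = 4·(-238) = -952 and O_K = ℤ[√-238].
53 ∤ -952, so 53 is unramified.
(-238/53) = 27^26 mod 53 = 52, giving Legendre symbol -1.
(-238/53) = -1, so 53 is inert.

remains prime (inert)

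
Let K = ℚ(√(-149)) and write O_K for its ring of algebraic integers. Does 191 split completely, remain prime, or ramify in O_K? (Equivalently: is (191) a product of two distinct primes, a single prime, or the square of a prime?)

p is inert

Since -149 ≢ 1 mod 4, the ring of integers is ℤ[√-149] with discriminant 4·(-149) = -596.
191 ∤ -596, so 191 is unramified.
Euler's criterion: (-149)^95 mod 191 = 190. Thus (-149|191) = -1.
Legendre symbol -1 ⇒ 191 is inert.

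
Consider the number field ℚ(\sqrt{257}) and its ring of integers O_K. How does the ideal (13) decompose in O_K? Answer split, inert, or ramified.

Since 257 ≡ 1 mod 4, the ring of integers is ℤ[(1+√257)/2] with discriminant 257.
disc(K) = 257 is not divisible by 13; 13 is unramified.
(257/13) = 10^6 mod 13 = 1, giving Legendre symbol 1.
d is a quadratic residue mod p, hence 13 splits in O_K.

split — (13) = 𝔭₁𝔭₂ with 𝔭₁ ≠ 𝔭₂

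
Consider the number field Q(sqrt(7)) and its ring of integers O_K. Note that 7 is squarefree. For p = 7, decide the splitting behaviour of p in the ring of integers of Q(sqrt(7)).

p ramifies

Since 7 ≢ 1 mod 4, the ring of integers is ℤ[√7] with discriminant 4·7 = 28.
7 divides disc(K) = 28, so 7 ramifies.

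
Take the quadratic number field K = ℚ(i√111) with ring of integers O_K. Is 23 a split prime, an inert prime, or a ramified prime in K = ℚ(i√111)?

d = -111 ≡ 1 (mod 4), so O_K = ℤ[(1+√-111)/2] and disc(K) = d = -111.
Since gcd(23, -111) = 1 the prime 23 does not ramify.
Legendre symbol by Euler's criterion: (-111/23) ≡ (-111)^11 ≡ 1 (mod 23), i.e. (-111/23) = 1.
(-111/23) = 1, so 23 splits.

p splits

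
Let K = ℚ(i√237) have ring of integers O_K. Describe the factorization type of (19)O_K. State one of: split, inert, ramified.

d = -237 ≡ 3 (mod 4), so O_K = ℤ[√-237] and disc(K) = 4d = -948.
disc(K) = -948 is not divisible by 19; 19 is unramified.
Compute (-237/19) via Euler: 10^((19-1)/2) mod 19 = 18, so (-237/19) = -1.
Legendre symbol -1 ⇒ 19 is inert.

inert — (19) stays prime in O_K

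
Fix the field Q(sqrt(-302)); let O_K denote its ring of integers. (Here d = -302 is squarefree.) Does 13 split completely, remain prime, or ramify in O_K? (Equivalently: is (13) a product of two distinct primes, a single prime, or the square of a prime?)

-302 mod 4 = 2, hence disc K = 4·(-302) = -1208 and O_K = ℤ[√-302].
13 ∤ -1208, so 13 is unramified.
Legendre symbol by Euler's criterion: (-302/13) ≡ (-302)^6 ≡ 1 (mod 13), i.e. (-302/13) = 1.
(-302/13) = 1, so 13 splits.

13 splits in O_K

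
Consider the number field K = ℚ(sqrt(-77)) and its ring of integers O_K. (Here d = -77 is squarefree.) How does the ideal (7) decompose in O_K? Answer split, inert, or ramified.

Since -77 ≢ 1 mod 4, the ring of integers is ℤ[√-77] with discriminant 4·(-77) = -308.
7 divides disc(K) = -308, so 7 ramifies.

ramified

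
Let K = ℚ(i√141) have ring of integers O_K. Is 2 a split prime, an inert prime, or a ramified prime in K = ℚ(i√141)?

p ramifies

Since -141 ≢ 1 mod 4, the ring of integers is ℤ[√-141] with discriminant 4·(-141) = -564.
disc(K) = -564 = 2·(-282), so p = 2 is ramified.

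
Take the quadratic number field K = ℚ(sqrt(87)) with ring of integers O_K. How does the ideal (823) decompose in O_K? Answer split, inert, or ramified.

d = 87 ≡ 3 (mod 4), so O_K = ℤ[√87] and disc(K) = 4d = 348.
disc(K) = 348 is not divisible by 823; 823 is unramified.
Compute (87/823) via Euler: 87^((823-1)/2) mod 823 = 1, so (87/823) = 1.
Legendre symbol 1 ⇒ 823 is split.

split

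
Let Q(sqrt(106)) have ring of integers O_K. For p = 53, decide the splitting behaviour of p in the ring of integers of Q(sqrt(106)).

53 is ramified

106 mod 4 = 2, hence disc K = 4·106 = 424 and O_K = ℤ[√106].
disc(K) = 424 = 53·8, so p = 53 is ramified.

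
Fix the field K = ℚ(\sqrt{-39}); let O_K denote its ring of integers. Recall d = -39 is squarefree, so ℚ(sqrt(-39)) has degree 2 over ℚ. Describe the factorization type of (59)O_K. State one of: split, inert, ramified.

p splits

Since -39 ≡ 1 mod 4, the ring of integers is ℤ[(1+√-39)/2] with discriminant -39.
Since gcd(59, -39) = 1 the prime 59 does not ramify.
Legendre symbol by Euler's criterion: (-39/59) ≡ (-39)^29 ≡ 1 (mod 59), i.e. (-39/59) = 1.
d is a quadratic residue mod p, hence 59 splits in O_K.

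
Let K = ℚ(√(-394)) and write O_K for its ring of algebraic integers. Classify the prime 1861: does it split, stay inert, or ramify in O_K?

-394 mod 4 = 2, hence disc K = 4·(-394) = -1576 and O_K = ℤ[√-394].
disc(K) = -1576 is not divisible by 1861; 1861 is unramified.
Compute (-394/1861) via Euler: 1467^((1861-1)/2) mod 1861 = 1860, so (-394/1861) = -1.
(-394/1861) = -1, so 1861 is inert.

p is inert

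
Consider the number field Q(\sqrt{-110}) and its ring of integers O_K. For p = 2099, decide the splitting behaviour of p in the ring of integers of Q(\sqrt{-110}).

p is inert

Since -110 ≢ 1 mod 4, the ring of integers is ℤ[√-110] with discriminant 4·(-110) = -440.
2099 ∤ -440, so 2099 is unramified.
Euler's criterion: (-110)^1049 mod 2099 = 2098. Thus (-110|2099) = -1.
Legendre symbol -1 ⇒ 2099 is inert.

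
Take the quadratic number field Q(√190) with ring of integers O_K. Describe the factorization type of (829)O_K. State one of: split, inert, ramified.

p splits

Since 190 ≢ 1 mod 4, the ring of integers is ℤ[√190] with discriminant 4·190 = 760.
disc(K) = 760 is not divisible by 829; 829 is unramified.
Legendre symbol by Euler's criterion: (190/829) ≡ 190^414 ≡ 1 (mod 829), i.e. (190/829) = 1.
d is a quadratic residue mod p, hence 829 splits in O_K.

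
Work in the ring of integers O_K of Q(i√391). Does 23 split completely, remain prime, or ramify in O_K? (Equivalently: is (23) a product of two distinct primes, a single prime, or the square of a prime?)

ramified — (23) = 𝔭²

d = -391 ≡ 1 (mod 4), so O_K = ℤ[(1+√-391)/2] and disc(K) = d = -391.
Ramification test: 23 | -391. The prime 23 ramifies in K.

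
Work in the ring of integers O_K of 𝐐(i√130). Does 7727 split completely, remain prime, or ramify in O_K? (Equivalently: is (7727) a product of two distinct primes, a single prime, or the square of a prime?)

Since -130 ≢ 1 mod 4, the ring of integers is ℤ[√-130] with discriminant 4·(-130) = -520.
7727 ∤ -520, so 7727 is unramified.
Compute (-130/7727) via Euler: 7597^((7727-1)/2) mod 7727 = 7726, so (-130/7727) = -1.
Legendre symbol -1 ⇒ 7727 is inert.

remains prime (inert)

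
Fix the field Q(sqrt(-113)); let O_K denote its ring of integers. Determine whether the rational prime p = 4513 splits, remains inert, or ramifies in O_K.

split — (4513) = 𝔭₁𝔭₂ with 𝔭₁ ≠ 𝔭₂

Since -113 ≢ 1 mod 4, the ring of integers is ℤ[√-113] with discriminant 4·(-113) = -452.
4513 ∤ -452, so 4513 is unramified.
Compute (-113/4513) via Euler: 4400^((4513-1)/2) mod 4513 = 1, so (-113/4513) = 1.
Legendre symbol 1 ⇒ 4513 is split.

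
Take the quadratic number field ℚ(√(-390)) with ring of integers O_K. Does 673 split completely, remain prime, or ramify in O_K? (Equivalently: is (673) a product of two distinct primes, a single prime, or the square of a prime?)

-390 mod 4 = 2, hence disc K = 4·(-390) = -1560 and O_K = ℤ[√-390].
673 ∤ -1560, so 673 is unramified.
Compute (-390/673) via Euler: 283^((673-1)/2) mod 673 = 672, so (-390/673) = -1.
Legendre symbol -1 ⇒ 673 is inert.

inert — (673) stays prime in O_K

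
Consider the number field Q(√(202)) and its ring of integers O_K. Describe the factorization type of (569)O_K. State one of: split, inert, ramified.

Since 202 ≢ 1 mod 4, the ring of integers is ℤ[√202] with discriminant 4·202 = 808.
569 ∤ 808, so 569 is unramified.
Compute (202/569) via Euler: 202^((569-1)/2) mod 569 = 1, so (202/569) = 1.
d is a quadratic residue mod p, hence 569 splits in O_K.

split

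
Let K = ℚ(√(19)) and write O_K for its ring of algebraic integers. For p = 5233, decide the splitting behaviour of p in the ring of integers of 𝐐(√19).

inert

Since 19 ≢ 1 mod 4, the ring of integers is ℤ[√19] with discriminant 4·19 = 76.
disc(K) = 76 is not divisible by 5233; 5233 is unramified.
(19/5233) = 19^2616 mod 5233 = 5232, giving Legendre symbol -1.
Legendre symbol -1 ⇒ 5233 is inert.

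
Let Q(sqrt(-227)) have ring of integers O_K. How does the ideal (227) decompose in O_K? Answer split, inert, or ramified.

227 is ramified

d = -227 ≡ 1 (mod 4), so O_K = ℤ[(1+√-227)/2] and disc(K) = d = -227.
227 divides disc(K) = -227, so 227 ramifies.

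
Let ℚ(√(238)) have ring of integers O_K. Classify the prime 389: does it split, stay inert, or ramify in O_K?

389 remains inert

238 mod 4 = 2, hence disc K = 4·238 = 952 and O_K = ℤ[√238].
disc(K) = 952 is not divisible by 389; 389 is unramified.
Compute (238/389) via Euler: 238^((389-1)/2) mod 389 = 388, so (238/389) = -1.
(238/389) = -1, so 389 is inert.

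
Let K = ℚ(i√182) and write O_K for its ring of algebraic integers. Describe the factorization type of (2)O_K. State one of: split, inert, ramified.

d = -182 ≡ 2 (mod 4), so O_K = ℤ[√-182] and disc(K) = 4d = -728.
disc(K) = -728 = 2·(-364), so p = 2 is ramified.

ramified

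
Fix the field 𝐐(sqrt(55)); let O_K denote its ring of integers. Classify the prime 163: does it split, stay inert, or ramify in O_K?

Since 55 ≢ 1 mod 4, the ring of integers is ℤ[√55] with discriminant 4·55 = 220.
163 ∤ 220, so 163 is unramified.
(55/163) = 55^81 mod 163 = 1, giving Legendre symbol 1.
d is a quadratic residue mod p, hence 163 splits in O_K.

p splits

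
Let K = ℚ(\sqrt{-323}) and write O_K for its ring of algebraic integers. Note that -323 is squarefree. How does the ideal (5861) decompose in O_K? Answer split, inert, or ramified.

-323 mod 4 = 1, hence disc K = -323 and O_K = ℤ[(1+√-323)/2].
5861 ∤ -323, so 5861 is unramified.
Euler's criterion: (-323)^2930 mod 5861 = 1. Thus (-323|5861) = 1.
d is a quadratic residue mod p, hence 5861 splits in O_K.

splits completely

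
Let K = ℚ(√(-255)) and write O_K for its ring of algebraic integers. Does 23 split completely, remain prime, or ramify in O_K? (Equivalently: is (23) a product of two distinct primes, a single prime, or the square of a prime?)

23 remains inert

Since -255 ≡ 1 mod 4, the ring of integers is ℤ[(1+√-255)/2] with discriminant -255.
disc(K) = -255 is not divisible by 23; 23 is unramified.
(-255/23) = 21^11 mod 23 = 22, giving Legendre symbol -1.
Legendre symbol -1 ⇒ 23 is inert.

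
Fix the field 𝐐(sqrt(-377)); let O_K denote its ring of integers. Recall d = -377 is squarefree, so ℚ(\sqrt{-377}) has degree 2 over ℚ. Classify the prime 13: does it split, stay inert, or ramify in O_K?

Since -377 ≢ 1 mod 4, the ring of integers is ℤ[√-377] with discriminant 4·(-377) = -1508.
Ramification test: 13 | -1508. The prime 13 ramifies in K.

13 is ramified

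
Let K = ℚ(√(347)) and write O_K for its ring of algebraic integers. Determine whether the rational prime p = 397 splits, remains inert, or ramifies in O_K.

Since 347 ≢ 1 mod 4, the ring of integers is ℤ[√347] with discriminant 4·347 = 1388.
397 ∤ 1388, so 397 is unramified.
Compute (347/397) via Euler: 347^((397-1)/2) mod 397 = 396, so (347/397) = -1.
d is a non-residue mod p, hence 397 remains inert in O_K.

inert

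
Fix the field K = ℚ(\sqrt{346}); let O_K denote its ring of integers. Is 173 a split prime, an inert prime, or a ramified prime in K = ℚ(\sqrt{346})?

ramified

d = 346 ≡ 2 (mod 4), so O_K = ℤ[√346] and disc(K) = 4d = 1384.
173 divides disc(K) = 1384, so 173 ramifies.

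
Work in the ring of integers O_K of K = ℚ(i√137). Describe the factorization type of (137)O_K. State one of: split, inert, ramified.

Since -137 ≢ 1 mod 4, the ring of integers is ℤ[√-137] with discriminant 4·(-137) = -548.
Ramification test: 137 | -548. The prime 137 ramifies in K.

ramifies in O_K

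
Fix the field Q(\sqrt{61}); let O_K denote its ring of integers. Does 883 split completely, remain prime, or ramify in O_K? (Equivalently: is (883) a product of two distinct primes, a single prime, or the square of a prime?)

61 mod 4 = 1, hence disc K = 61 and O_K = ℤ[(1+√61)/2].
Since gcd(883, 61) = 1 the prime 883 does not ramify.
Compute (61/883) via Euler: 61^((883-1)/2) mod 883 = 882, so (61/883) = -1.
Legendre symbol -1 ⇒ 883 is inert.

p is inert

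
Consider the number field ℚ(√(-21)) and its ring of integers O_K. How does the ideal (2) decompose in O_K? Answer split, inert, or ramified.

ramified — (2) = 𝔭²

d = -21 ≡ 3 (mod 4), so O_K = ℤ[√-21] and disc(K) = 4d = -84.
2 divides disc(K) = -84, so 2 ramifies.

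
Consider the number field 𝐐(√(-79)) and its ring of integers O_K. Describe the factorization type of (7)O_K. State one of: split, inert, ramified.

d = -79 ≡ 1 (mod 4), so O_K = ℤ[(1+√-79)/2] and disc(K) = d = -79.
7 ∤ -79, so 7 is unramified.
(-79/7) = 5^3 mod 7 = 6, giving Legendre symbol -1.
(-79/7) = -1, so 7 is inert.

inert — (7) stays prime in O_K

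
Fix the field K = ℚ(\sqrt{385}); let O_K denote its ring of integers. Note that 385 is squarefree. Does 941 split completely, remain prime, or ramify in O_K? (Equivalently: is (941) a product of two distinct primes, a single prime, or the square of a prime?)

p splits

d = 385 ≡ 1 (mod 4), so O_K = ℤ[(1+√385)/2] and disc(K) = d = 385.
Since gcd(941, 385) = 1 the prime 941 does not ramify.
Euler's criterion: 385^470 mod 941 = 1. Thus (385|941) = 1.
d is a quadratic residue mod p, hence 941 splits in O_K.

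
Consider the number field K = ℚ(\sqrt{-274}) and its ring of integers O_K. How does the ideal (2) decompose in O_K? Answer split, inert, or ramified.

d = -274 ≡ 2 (mod 4), so O_K = ℤ[√-274] and disc(K) = 4d = -1096.
2 divides disc(K) = -1096, so 2 ramifies.

ramified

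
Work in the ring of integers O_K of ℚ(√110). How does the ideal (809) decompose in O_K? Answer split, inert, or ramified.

809 remains inert

Since 110 ≢ 1 mod 4, the ring of integers is ℤ[√110] with discriminant 4·110 = 440.
809 ∤ 440, so 809 is unramified.
(110/809) = 110^404 mod 809 = 808, giving Legendre symbol -1.
(110/809) = -1, so 809 is inert.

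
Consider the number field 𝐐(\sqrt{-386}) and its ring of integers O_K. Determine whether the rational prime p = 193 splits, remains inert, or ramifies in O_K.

ramified — (193) = 𝔭²

-386 mod 4 = 2, hence disc K = 4·(-386) = -1544 and O_K = ℤ[√-386].
disc(K) = -1544 = 193·(-8), so p = 193 is ramified.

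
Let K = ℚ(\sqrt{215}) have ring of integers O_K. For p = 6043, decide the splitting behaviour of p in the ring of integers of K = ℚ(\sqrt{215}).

215 mod 4 = 3, hence disc K = 4·215 = 860 and O_K = ℤ[√215].
disc(K) = 860 is not divisible by 6043; 6043 is unramified.
Euler's criterion: 215^3021 mod 6043 = 1. Thus (215|6043) = 1.
d is a quadratic residue mod p, hence 6043 splits in O_K.

split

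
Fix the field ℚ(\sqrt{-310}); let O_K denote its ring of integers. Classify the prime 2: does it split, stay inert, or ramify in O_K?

-310 mod 4 = 2, hence disc K = 4·(-310) = -1240 and O_K = ℤ[√-310].
disc(K) = -1240 = 2·(-620), so p = 2 is ramified.

p ramifies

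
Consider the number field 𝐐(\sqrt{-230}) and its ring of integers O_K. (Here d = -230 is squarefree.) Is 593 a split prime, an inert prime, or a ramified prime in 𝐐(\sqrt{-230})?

inert

-230 mod 4 = 2, hence disc K = 4·(-230) = -920 and O_K = ℤ[√-230].
Since gcd(593, -920) = 1 the prime 593 does not ramify.
Compute (-230/593) via Euler: 363^((593-1)/2) mod 593 = 592, so (-230/593) = -1.
d is a non-residue mod p, hence 593 remains inert in O_K.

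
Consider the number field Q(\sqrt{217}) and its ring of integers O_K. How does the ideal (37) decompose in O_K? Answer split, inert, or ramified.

inert — (37) stays prime in O_K

d = 217 ≡ 1 (mod 4), so O_K = ℤ[(1+√217)/2] and disc(K) = d = 217.
Since gcd(37, 217) = 1 the prime 37 does not ramify.
Compute (217/37) via Euler: 32^((37-1)/2) mod 37 = 36, so (217/37) = -1.
d is a non-residue mod p, hence 37 remains inert in O_K.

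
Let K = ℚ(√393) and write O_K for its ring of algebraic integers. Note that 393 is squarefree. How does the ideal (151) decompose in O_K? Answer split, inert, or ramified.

d = 393 ≡ 1 (mod 4), so O_K = ℤ[(1+√393)/2] and disc(K) = d = 393.
Since gcd(151, 393) = 1 the prime 151 does not ramify.
Compute (393/151) via Euler: 91^((151-1)/2) mod 151 = 1, so (393/151) = 1.
d is a quadratic residue mod p, hence 151 splits in O_K.

splits completely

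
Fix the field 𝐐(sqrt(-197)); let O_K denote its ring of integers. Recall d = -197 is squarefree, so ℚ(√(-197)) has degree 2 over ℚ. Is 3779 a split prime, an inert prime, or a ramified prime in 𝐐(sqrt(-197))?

remains prime (inert)

-197 mod 4 = 3, hence disc K = 4·(-197) = -788 and O_K = ℤ[√-197].
disc(K) = -788 is not divisible by 3779; 3779 is unramified.
Euler's criterion: (-197)^1889 mod 3779 = 3778. Thus (-197|3779) = -1.
d is a non-residue mod p, hence 3779 remains inert in O_K.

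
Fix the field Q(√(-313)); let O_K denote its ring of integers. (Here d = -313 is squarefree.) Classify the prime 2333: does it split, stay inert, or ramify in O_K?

split

-313 mod 4 = 3, hence disc K = 4·(-313) = -1252 and O_K = ℤ[√-313].
disc(K) = -1252 is not divisible by 2333; 2333 is unramified.
Euler's criterion: (-313)^1166 mod 2333 = 1. Thus (-313|2333) = 1.
(-313/2333) = 1, so 2333 splits.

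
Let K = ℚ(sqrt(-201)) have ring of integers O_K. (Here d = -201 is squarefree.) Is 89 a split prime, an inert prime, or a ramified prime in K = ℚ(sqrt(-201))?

remains prime (inert)

-201 mod 4 = 3, hence disc K = 4·(-201) = -804 and O_K = ℤ[√-201].
Since gcd(89, -804) = 1 the prime 89 does not ramify.
(-201/89) = 66^44 mod 89 = 88, giving Legendre symbol -1.
d is a non-residue mod p, hence 89 remains inert in O_K.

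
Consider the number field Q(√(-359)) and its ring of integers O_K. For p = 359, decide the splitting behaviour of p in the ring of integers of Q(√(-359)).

Since -359 ≡ 1 mod 4, the ring of integers is ℤ[(1+√-359)/2] with discriminant -359.
disc(K) = -359 = 359·(-1), so p = 359 is ramified.

359 is ramified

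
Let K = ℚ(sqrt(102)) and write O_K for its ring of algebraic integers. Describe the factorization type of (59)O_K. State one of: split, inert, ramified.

d = 102 ≡ 2 (mod 4), so O_K = ℤ[√102] and disc(K) = 4d = 408.
Since gcd(59, 408) = 1 the prime 59 does not ramify.
Euler's criterion: 102^29 mod 59 = 58. Thus (102|59) = -1.
(102/59) = -1, so 59 is inert.

inert — (59) stays prime in O_K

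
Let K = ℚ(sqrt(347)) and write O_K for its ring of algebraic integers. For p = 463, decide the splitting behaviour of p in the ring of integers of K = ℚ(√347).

p is inert

Since 347 ≢ 1 mod 4, the ring of integers is ℤ[√347] with discriminant 4·347 = 1388.
463 ∤ 1388, so 463 is unramified.
Legendre symbol by Euler's criterion: (347/463) ≡ 347^231 ≡ 462 (mod 463), i.e. (347/463) = -1.
d is a non-residue mod p, hence 463 remains inert in O_K.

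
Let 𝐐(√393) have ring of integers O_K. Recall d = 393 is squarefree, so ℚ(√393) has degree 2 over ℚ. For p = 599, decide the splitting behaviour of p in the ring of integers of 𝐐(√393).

remains prime (inert)

d = 393 ≡ 1 (mod 4), so O_K = ℤ[(1+√393)/2] and disc(K) = d = 393.
Since gcd(599, 393) = 1 the prime 599 does not ramify.
Compute (393/599) via Euler: 393^((599-1)/2) mod 599 = 598, so (393/599) = -1.
d is a non-residue mod p, hence 599 remains inert in O_K.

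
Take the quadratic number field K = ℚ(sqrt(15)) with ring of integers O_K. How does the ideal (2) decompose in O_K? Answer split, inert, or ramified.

Since 15 ≢ 1 mod 4, the ring of integers is ℤ[√15] with discriminant 4·15 = 60.
2 divides disc(K) = 60, so 2 ramifies.

p ramifies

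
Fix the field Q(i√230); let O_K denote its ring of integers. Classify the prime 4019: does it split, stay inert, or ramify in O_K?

split — (4019) = 𝔭₁𝔭₂ with 𝔭₁ ≠ 𝔭₂

-230 mod 4 = 2, hence disc K = 4·(-230) = -920 and O_K = ℤ[√-230].
4019 ∤ -920, so 4019 is unramified.
Compute (-230/4019) via Euler: 3789^((4019-1)/2) mod 4019 = 1, so (-230/4019) = 1.
d is a quadratic residue mod p, hence 4019 splits in O_K.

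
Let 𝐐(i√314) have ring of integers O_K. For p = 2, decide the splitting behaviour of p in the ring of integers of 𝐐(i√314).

2 is ramified

-314 mod 4 = 2, hence disc K = 4·(-314) = -1256 and O_K = ℤ[√-314].
disc(K) = -1256 = 2·(-628), so p = 2 is ramified.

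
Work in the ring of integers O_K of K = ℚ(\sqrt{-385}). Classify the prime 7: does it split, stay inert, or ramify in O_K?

p ramifies

-385 mod 4 = 3, hence disc K = 4·(-385) = -1540 and O_K = ℤ[√-385].
Ramification test: 7 | -1540. The prime 7 ramifies in K.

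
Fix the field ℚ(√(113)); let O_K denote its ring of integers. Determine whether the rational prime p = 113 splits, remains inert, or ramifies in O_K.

ramified — (113) = 𝔭²

Since 113 ≡ 1 mod 4, the ring of integers is ℤ[(1+√113)/2] with discriminant 113.
disc(K) = 113 = 113·1, so p = 113 is ramified.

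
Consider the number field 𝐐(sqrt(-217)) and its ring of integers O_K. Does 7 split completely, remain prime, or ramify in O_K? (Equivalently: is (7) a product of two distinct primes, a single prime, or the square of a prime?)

ramified — (7) = 𝔭²

Since -217 ≢ 1 mod 4, the ring of integers is ℤ[√-217] with discriminant 4·(-217) = -868.
disc(K) = -868 = 7·(-124), so p = 7 is ramified.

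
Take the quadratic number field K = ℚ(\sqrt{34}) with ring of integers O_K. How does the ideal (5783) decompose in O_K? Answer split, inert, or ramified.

34 mod 4 = 2, hence disc K = 4·34 = 136 and O_K = ℤ[√34].
disc(K) = 136 is not divisible by 5783; 5783 is unramified.
(34/5783) = 34^2891 mod 5783 = 5782, giving Legendre symbol -1.
(34/5783) = -1, so 5783 is inert.

remains prime (inert)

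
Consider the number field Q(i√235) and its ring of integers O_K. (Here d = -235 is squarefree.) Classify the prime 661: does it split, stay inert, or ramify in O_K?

-235 mod 4 = 1, hence disc K = -235 and O_K = ℤ[(1+√-235)/2].
661 ∤ -235, so 661 is unramified.
Euler's criterion: (-235)^330 mod 661 = 1. Thus (-235|661) = 1.
(-235/661) = 1, so 661 splits.

split — (661) = 𝔭₁𝔭₂ with 𝔭₁ ≠ 𝔭₂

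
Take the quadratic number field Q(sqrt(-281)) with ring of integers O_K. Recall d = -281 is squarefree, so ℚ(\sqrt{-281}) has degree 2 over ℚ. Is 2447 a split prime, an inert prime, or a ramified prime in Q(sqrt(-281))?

Since -281 ≢ 1 mod 4, the ring of integers is ℤ[√-281] with discriminant 4·(-281) = -1124.
Since gcd(2447, -1124) = 1 the prime 2447 does not ramify.
Legendre symbol by Euler's criterion: (-281/2447) ≡ (-281)^1223 ≡ 1 (mod 2447), i.e. (-281/2447) = 1.
Legendre symbol 1 ⇒ 2447 is split.

split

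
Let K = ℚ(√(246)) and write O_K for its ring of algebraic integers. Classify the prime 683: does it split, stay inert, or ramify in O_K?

Since 246 ≢ 1 mod 4, the ring of integers is ℤ[√246] with discriminant 4·246 = 984.
disc(K) = 984 is not divisible by 683; 683 is unramified.
Compute (246/683) via Euler: 246^((683-1)/2) mod 683 = 1, so (246/683) = 1.
Legendre symbol 1 ⇒ 683 is split.

split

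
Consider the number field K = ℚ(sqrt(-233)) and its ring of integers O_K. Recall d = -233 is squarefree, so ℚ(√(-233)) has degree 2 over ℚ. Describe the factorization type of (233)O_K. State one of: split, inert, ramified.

Since -233 ≢ 1 mod 4, the ring of integers is ℤ[√-233] with discriminant 4·(-233) = -932.
disc(K) = -932 = 233·(-4), so p = 233 is ramified.

233 is ramified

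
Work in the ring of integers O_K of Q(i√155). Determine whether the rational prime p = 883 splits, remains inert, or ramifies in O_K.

split

-155 mod 4 = 1, hence disc K = -155 and O_K = ℤ[(1+√-155)/2].
Since gcd(883, -155) = 1 the prime 883 does not ramify.
Euler's criterion: (-155)^441 mod 883 = 1. Thus (-155|883) = 1.
Legendre symbol 1 ⇒ 883 is split.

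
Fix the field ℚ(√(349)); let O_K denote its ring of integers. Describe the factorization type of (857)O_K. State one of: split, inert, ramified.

349 mod 4 = 1, hence disc K = 349 and O_K = ℤ[(1+√349)/2].
857 ∤ 349, so 857 is unramified.
Euler's criterion: 349^428 mod 857 = 856. Thus (349|857) = -1.
Legendre symbol -1 ⇒ 857 is inert.

inert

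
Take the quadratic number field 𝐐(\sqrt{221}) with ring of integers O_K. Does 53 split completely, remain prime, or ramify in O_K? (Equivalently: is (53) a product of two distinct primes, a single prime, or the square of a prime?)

221 mod 4 = 1, hence disc K = 221 and O_K = ℤ[(1+√221)/2].
Since gcd(53, 221) = 1 the prime 53 does not ramify.
(221/53) = 9^26 mod 53 = 1, giving Legendre symbol 1.
(221/53) = 1, so 53 splits.

53 splits in O_K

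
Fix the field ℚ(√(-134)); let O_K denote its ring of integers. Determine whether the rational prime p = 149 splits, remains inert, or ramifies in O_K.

inert

d = -134 ≡ 2 (mod 4), so O_K = ℤ[√-134] and disc(K) = 4d = -536.
disc(K) = -536 is not divisible by 149; 149 is unramified.
Legendre symbol by Euler's criterion: (-134/149) ≡ (-134)^74 ≡ 148 (mod 149), i.e. (-134/149) = -1.
Legendre symbol -1 ⇒ 149 is inert.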